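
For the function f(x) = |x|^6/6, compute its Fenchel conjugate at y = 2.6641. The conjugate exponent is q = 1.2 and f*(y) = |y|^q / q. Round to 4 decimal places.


The conjugate exponent q satisfies 1/p + 1/q = 1.
p = 6, so q = 6/(6 - 1) = 1.2
|y|^q = 2.6641^1.2 = 3.2409
f*(2.6641) = 3.2409 / 1.2 = 2.7007


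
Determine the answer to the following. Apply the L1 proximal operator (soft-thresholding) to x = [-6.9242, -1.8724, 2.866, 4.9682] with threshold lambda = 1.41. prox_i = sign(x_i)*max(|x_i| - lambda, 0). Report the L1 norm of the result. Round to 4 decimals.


Soft-thresholding with lambda = 1.41:
prox(-6.9242) = sign(-6.9242)*max(|-6.9242| - 1.41, 0) = -5.5142
prox(-1.8724) = sign(-1.8724)*max(|-1.8724| - 1.41, 0) = -0.4624
prox(2.866) = sign(2.866)*max(|2.866| - 1.41, 0) = 1.456
prox(4.9682) = sign(4.9682)*max(|4.9682| - 1.41, 0) = 3.5582
prox(x) = [-5.5142, -0.4624, 1.456, 3.5582]
||prox(x)||_1 = 5.5142 + 0.4624 + 1.456 + 3.5582 = 10.9908


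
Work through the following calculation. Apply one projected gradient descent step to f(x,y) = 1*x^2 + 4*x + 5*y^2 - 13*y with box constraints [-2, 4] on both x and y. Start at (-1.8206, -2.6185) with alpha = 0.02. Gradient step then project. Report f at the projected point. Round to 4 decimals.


Step 1: Compute gradient at (-1.8206, -2.6185).
grad_x = 2*1*-1.8206 + 4 = 0.3588
grad_y = 2*5*-2.6185 - 13 = -39.185
Step 2: Gradient step.
x_raw = -1.8206 - 0.02*0.3588 = -1.8278
y_raw = -2.6185 - 0.02*-39.185 = -1.8348
Step 3: Project onto [-2, 4].
x_proj = clip(-1.8278) = -1.8278
y_proj = clip(-1.8348) = -1.8348
Step 4: Evaluate f.
f(-1.8278, -1.8348) = 36.7145


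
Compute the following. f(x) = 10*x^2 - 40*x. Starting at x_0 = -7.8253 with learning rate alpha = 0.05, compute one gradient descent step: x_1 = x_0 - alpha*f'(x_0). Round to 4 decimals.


We compute the gradient at x_0 and apply the update.
f'(x) = 20*x - 40
f'(-7.8253) = 20*-7.8253 - 40 = -196.506
x_1 = -7.8253 - 0.05*-196.506 = 2.0


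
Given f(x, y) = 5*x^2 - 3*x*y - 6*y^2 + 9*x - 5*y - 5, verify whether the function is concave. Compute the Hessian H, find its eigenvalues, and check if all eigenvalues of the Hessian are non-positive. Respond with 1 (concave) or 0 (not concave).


The Hessian of f(x,y) = 5*x^2 - 3*x*y - 6*y^2 + 9*x - 5*y - 5 is:
H = [[10, -3], [-3, -12]]
Trace = 10 - 12 = -2
Determinant = 10*-12 - (-3)^2 = -129
Discriminant = (-2)^2 - 4*-129 = 520.0
Eigenvalues: lambda_1 = -12.4018, lambda_2 = 10.4018
The function is not concave.

0


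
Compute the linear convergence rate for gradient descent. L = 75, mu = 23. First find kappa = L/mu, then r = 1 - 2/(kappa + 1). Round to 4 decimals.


Step 1: Compute the condition number.
kappa = L/mu = 75/23 = 3.2609
Step 2: Compute the convergence rate.
r = 1 - 2/(kappa + 1) = 1 - 2*mu/(L + mu) = (L - mu)/(L + mu) = 52/98 = 0.5306


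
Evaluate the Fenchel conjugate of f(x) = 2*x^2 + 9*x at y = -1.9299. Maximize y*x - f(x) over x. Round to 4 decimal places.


f*(y) = sup_x {y*x - a*x^2 - b*x} = sup_x {(y-b)*x - a*x^2}
FOC: (y - b) - 2a*x = 0 => x* = (y - b)/(2a)
x* = (-1.9299 - 9)/(2*2) = -2.7325
f*(-1.9299) = (y-b)^2/(4a) = (-1.9299 - 9)^2/(4*2)
= 119.4627/8 = 14.9328


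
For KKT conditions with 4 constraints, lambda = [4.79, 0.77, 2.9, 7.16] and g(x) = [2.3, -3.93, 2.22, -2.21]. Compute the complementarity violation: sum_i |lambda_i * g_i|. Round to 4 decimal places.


KKT complementary slackness check:
lambda_1 * g_1 = 4.79 * 2.3 = 11.017
lambda_2 * g_2 = 0.77 * -3.93 = -3.0261
lambda_3 * g_3 = 2.9 * 2.22 = 6.438
lambda_4 * g_4 = 7.16 * -2.21 = -15.8236
Total violation = 11.017 + 3.0261 + 6.438 + 15.8236 = 36.3047


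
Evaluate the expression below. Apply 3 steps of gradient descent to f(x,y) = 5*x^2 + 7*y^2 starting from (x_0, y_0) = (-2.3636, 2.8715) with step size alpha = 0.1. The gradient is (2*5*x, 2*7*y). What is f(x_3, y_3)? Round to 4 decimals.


Gradient descent on f(x,y) = 5*x^2 + 7*y^2.
Starting point: (-2.3636, 2.8715), alpha = 0.1
Step 1: grad_x = 2*5*-2.3636 = -23.636, grad_y = 2*7*2.8715 = 40.201
  x_1 = -2.3636 - 0.1*-23.636 = 0.0
  y_1 = 2.8715 - 0.1*40.201 = -1.1486
Step 2: grad_x = 2*5*0.0 = 0.0, grad_y = 2*7*-1.1486 = -16.0804
  x_2 = 0.0 - 0.1*0.0 = 0.0
  y_2 = -1.1486 - 0.1*-16.0804 = 0.4594
Step 3: grad_x = 2*5*0.0 = 0.0, grad_y = 2*7*0.4594 = 6.4322
  x_3 = 0.0 - 0.1*0.0 = 0.0
  y_3 = 0.4594 - 0.1*6.4322 = -0.1838
f(0.0, -0.1838) = 5*0.0^2 + 7*(-0.1838)^2 = 0.2364


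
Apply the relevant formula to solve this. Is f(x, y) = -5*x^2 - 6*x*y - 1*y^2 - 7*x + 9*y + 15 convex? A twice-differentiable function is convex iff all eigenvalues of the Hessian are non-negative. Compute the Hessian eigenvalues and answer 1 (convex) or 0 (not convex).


The Hessian of f(x,y) = -5*x^2 - 6*x*y - 1*y^2 - 7*x + 9*y + 15 is:
H = [[-10, -6], [-6, -2]]
Trace = -10 - 2 = -12
Determinant = -10*-2 - (-6)^2 = -16
Discriminant = (-12)^2 - 4*-16 = 208.0
Eigenvalues: lambda_1 = -13.2111, lambda_2 = 1.2111
The function is not convex.

0


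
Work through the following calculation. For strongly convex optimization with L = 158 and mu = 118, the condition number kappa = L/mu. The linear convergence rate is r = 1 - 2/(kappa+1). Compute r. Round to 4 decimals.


Step 1: Compute the condition number.
kappa = L/mu = 158/118 = 1.339
Step 2: Compute the convergence rate.
r = 1 - 2/(kappa + 1) = 1 - 2*mu/(L + mu) = (L - mu)/(L + mu) = 40/276 = 0.1449


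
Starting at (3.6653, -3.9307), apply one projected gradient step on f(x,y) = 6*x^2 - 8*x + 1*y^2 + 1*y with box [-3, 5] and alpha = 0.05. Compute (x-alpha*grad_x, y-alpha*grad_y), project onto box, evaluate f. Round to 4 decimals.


Step 1: Compute gradient at (3.6653, -3.9307).
grad_x = 2*6*3.6653 - 8 = 35.9836
grad_y = 2*1*-3.9307 + 1 = -6.8614
Step 2: Gradient step.
x_raw = 3.6653 - 0.05*35.9836 = 1.8661
y_raw = -3.9307 - 0.05*-6.8614 = -3.5876
Step 3: Project onto [-3, 5].
x_proj = clip(1.8661) = 1.8661
y_proj = clip(-3.5876) = -3.0
Step 4: Evaluate f.
f(1.8661, -3.0) = 11.9655


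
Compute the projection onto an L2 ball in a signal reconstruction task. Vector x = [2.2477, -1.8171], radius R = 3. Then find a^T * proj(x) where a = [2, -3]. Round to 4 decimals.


Step 1: Compute ||x|| (intermediates to 6 decimals).
||x|| = sqrt(2.2477^2 + (-1.8171)^2) = 2.89033
Step 2: Project.
Since ||x|| <= R, proj = x (no scaling needed).
proj(x) = [2.2477, -1.8171]
Step 3: Dot product.
a^T * proj(x) = 2*2.2477 - 3*(-1.8171) = 9.9467


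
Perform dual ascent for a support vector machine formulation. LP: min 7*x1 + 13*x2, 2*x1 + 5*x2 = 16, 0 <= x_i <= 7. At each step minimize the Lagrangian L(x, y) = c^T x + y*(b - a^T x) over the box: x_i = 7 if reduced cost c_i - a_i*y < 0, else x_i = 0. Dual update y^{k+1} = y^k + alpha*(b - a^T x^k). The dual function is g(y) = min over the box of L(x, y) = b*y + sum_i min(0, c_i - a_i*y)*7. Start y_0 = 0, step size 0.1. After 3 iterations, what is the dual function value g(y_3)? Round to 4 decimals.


Dual ascent for LP: min 7*x1 + 13*x2, 2*x1 + 5*x2 = 16, 0 <= x_i <= 7
Step 1: y^k = 0.0, reduced costs: (7.0, 13.0)
  x^k = (0.0, 0.0), subgradient = b - a^T x = 16.0
  y^{k+1} = 0.0 + 0.1*16.0 = 1.6
Step 2: y^k = 1.6, reduced costs: (3.8, 5.0)
  x^k = (0.0, 0.0), subgradient = b - a^T x = 16.0
  y^{k+1} = 1.6 + 0.1*16.0 = 3.2
Step 3: y^k = 3.2, reduced costs: (0.6, -3.0)
  x^k = (0.0, 7.0), subgradient = b - a^T x = -19.0
  y^{k+1} = 3.2 + 0.1*-19.0 = 1.3
Dual objective at y_3 = 1.3: reduced costs (4.4, 6.5), box minimizer x = (0.0, 0.0)
g(y_3) = b*y + (c1 - a1*y)*x1 + (c2 - a2*y)*x2 = 16*1.3 + 4.4*0.0 + 6.5*0.0 = 20.8 + 0.0 + 0.0 = 20.8


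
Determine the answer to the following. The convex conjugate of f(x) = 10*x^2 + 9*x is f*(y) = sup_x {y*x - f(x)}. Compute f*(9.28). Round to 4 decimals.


f*(y) = sup_x {y*x - a*x^2 - b*x} = sup_x {(y-b)*x - a*x^2}
FOC: (y - b) - 2a*x = 0 => x* = (y - b)/(2a)
x* = (9.28 - 9)/(2*10) = 0.014
f*(9.28) = (y-b)^2/(4a) = (9.28 - 9)^2/(4*10)
= 0.0784/40 = 0.002


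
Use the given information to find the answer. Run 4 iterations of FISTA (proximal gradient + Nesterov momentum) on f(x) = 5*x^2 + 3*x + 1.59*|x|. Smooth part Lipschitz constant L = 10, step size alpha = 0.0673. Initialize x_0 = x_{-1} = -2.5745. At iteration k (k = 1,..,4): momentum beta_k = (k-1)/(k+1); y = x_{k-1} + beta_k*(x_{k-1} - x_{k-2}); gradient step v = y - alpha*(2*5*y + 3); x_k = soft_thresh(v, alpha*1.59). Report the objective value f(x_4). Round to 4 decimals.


FISTA on f(x) = 5*x^2 + 3*x + 1.59*|x|
L = 10, alpha = 0.0673
Iteration 1: beta = 0.0, y = -2.5745 + 0.0*(-2.5745 + 2.5745) = -2.5745
  grad(y) = -22.745, v = y - alpha*grad = -1.0438
  prox(v) = soft_thresh(-1.0438, 0.107) = -0.9368
Iteration 2: beta = 0.3333, y = -0.9368 + 0.3333*(-0.9368 + 2.5745) = -0.3908
  grad(y) = -0.9084, v = y - alpha*grad = -0.3297
  prox(v) = soft_thresh(-0.3297, 0.107) = -0.2227
Iteration 3: beta = 0.5, y = -0.2227 + 0.5*(-0.2227 + 0.9368) = 0.1343
  grad(y) = 4.3433, v = y - alpha*grad = -0.158
  prox(v) = soft_thresh(-0.158, 0.107) = -0.051
Iteration 4: beta = 0.6, y = -0.051 + 0.6*(-0.051 + 0.2227) = 0.0521
  grad(y) = 3.5207, v = y - alpha*grad = -0.1849
  prox(v) = soft_thresh(-0.1849, 0.107) = -0.0779
f(x_4) = 5*(-0.0779)^2 + 3*(-0.0779) + 1.59*|-0.0779| = -0.0795


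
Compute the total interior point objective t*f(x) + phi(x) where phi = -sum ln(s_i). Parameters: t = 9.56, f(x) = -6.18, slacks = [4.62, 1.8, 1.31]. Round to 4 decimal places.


Step 1: Compute log-barrier.
ln values: [1.5304, 0.5878, 0.27]
phi = -(1.5304 + 0.5878 + 0.27) = -2.3882
Step 2: Compute augmented objective.
t*f(x) = 9.56*-6.18 = -59.0808
Total = -59.0808 - 2.3882 = -61.469


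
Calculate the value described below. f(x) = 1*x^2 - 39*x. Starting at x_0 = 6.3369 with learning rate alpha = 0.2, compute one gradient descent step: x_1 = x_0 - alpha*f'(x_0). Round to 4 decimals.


We compute the gradient at x_0 and apply the update.
f'(x) = 2*x - 39
f'(6.3369) = 2*6.3369 - 39 = -26.3262
x_1 = 6.3369 - 0.2*-26.3262 = 11.6021


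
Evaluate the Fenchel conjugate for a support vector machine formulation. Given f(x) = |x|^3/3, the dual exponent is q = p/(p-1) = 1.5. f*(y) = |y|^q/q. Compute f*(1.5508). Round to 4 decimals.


The conjugate exponent q satisfies 1/p + 1/q = 1.
p = 3, so q = 3/(3 - 1) = 1.5
|y|^q = 1.5508^1.5 = 1.9312
f*(1.5508) = 1.9312 / 1.5 = 1.2875


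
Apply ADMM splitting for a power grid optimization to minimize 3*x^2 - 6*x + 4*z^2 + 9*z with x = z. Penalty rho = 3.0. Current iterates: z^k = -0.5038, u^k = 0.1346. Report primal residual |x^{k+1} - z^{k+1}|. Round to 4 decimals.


ADMM iteration with rho = 3.0, z^k = -0.5038, u^k = 0.1346
Step 1: x-update.
Minimize 3*x^2 - 6*x + (3.0/2)*(x + 0.5038 + 0.1346)^2
FOC: (2*3 + 3.0)*x = 6 + 3.0*(-0.5038 - 0.1346)
x^{k+1} = 0.4539
Step 2: z-update.
Minimize 4*z^2 + 9*z + (3.0/2)*(0.4539 - z + 0.1346)^2
FOC: (2*4 + 3.0)*z = -9 + 3.0*(0.4539 + 0.1346)
z^{k+1} = -0.6577
Step 3: u-update.
u^{k+1} = 0.1346 + 0.4539 + 0.6577 = 1.2462
Step 4: Primal residual = |0.4539 + 0.6577| = 1.1116


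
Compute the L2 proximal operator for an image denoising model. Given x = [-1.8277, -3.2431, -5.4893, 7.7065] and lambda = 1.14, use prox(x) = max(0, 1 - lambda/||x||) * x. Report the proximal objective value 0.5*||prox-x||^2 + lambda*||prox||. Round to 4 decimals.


Step 1: Compute ||x||.
||x|| = 10.1676
Step 2: Compute scaling factor.
scale = max(0, 1 - 1.14/10.1676) = 0.8879
Step 3: prox(x) = [-1.6228, -2.8795, -4.8738, 6.8424]
||prox(x)|| = 9.0276
Step 4: Proximal objective.
0.5*||prox-x||^2 = 0.6498
lambda*||prox|| = 10.2915
Total = 10.9413


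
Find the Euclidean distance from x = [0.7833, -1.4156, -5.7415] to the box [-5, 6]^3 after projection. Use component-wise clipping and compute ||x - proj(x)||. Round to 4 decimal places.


Project each component onto [-5, 6].
clip(0.7833) = 0.7833, clip(-1.4156) = -1.4156, clip(-5.7415) = -5.0
Projection = [0.7833, -1.4156, -5.0]
Squared diffs: [0.0, 0.0, 0.5498]
Distance = sqrt(0.5498) = 0.7415


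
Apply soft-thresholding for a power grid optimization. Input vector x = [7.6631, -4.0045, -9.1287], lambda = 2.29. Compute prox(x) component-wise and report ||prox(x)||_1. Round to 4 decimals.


Soft-thresholding with lambda = 2.29:
prox(7.6631) = sign(7.6631)*max(|7.6631| - 2.29, 0) = 5.3731
prox(-4.0045) = sign(-4.0045)*max(|-4.0045| - 2.29, 0) = -1.7145
prox(-9.1287) = sign(-9.1287)*max(|-9.1287| - 2.29, 0) = -6.8387
prox(x) = [5.3731, -1.7145, -6.8387]
||prox(x)||_1 = 5.3731 + 1.7145 + 6.8387 = 13.9263


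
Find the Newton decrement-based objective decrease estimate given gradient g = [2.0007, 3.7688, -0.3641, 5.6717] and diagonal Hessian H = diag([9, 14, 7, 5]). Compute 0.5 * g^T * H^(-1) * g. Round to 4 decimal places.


Step 1: H is diagonal, so H^(-1) * g = [0.2223, 0.2692, -0.052, 1.1343].
Step 2: g^T H^(-1) g = sum_i g_i^2 / H_ii
  = (2.0007)^2/9 + (3.7688)^2/14 + (-0.3641)^2/7 + (5.6717)^2/5
  = 0.4448 + 1.0146 + 0.0189 + 6.4336 = 7.9119
Step 3: Objective decrease = 0.5 * g^T H^(-1) g = 3.9559


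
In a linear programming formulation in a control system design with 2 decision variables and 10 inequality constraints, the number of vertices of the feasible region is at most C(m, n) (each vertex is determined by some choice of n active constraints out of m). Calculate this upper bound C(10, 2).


Each vertex corresponds to some choice of n active constraints out of m, so the number of vertices is at most C(m, n) = m! / (n!(m-n)!).
m = 10, n = 2
Numerator: 10 * 9
Denominator: 2! = 2
C(10, 2) = 45


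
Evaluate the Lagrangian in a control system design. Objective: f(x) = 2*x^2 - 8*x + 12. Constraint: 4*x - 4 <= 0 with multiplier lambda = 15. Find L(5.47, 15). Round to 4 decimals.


Step 1: Evaluate f(x).
f(5.47) = 2*5.47^2 - 8*5.47 + 12 = 28.0818
Step 2: Evaluate g(x).
g(5.47) = 4*5.47 - 4 = 17.88
Step 3: Compute Lagrangian.
L = 28.0818 + 15*17.88 = 296.2818


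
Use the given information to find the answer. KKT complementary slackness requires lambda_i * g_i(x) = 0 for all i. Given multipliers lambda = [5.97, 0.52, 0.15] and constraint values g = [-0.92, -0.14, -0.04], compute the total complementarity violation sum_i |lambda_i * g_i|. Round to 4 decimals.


KKT complementary slackness check:
lambda_1 * g_1 = 5.97 * -0.92 = -5.4924
lambda_2 * g_2 = 0.52 * -0.14 = -0.0728
lambda_3 * g_3 = 0.15 * -0.04 = -0.006
Total violation = 5.4924 + 0.0728 + 0.006 = 5.5712


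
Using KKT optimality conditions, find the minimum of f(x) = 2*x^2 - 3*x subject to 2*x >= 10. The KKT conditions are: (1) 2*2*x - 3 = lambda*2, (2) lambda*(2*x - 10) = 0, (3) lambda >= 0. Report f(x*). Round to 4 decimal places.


Step 1: Try lambda = 0 (constraint inactive).
x_unc = 3/(2*2) = 0.75
Check: 2*0.75 = 1.5 < 10 -- violated!
Step 2: Constraint must be active: 2*x = 10
x* = 10/2 = 5.0
lambda = (2*2*5.0 - 3)/2 = 8.5
Step 3: Compute optimal value.
f(x*) = 2*5.0^2 - 3*5.0 = 35.0


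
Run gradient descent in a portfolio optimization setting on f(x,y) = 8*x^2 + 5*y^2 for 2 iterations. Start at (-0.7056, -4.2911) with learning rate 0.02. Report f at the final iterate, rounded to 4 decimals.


Gradient descent on f(x,y) = 8*x^2 + 5*y^2.
Starting point: (-0.7056, -4.2911), alpha = 0.02
Step 1: grad_x = 2*8*-0.7056 = -11.2896, grad_y = 2*5*-4.2911 = -42.911
  x_1 = -0.7056 - 0.02*-11.2896 = -0.4798
  y_1 = -4.2911 - 0.02*-42.911 = -3.4329
Step 2: grad_x = 2*8*-0.4798 = -7.6769, grad_y = 2*5*-3.4329 = -34.3288
  x_2 = -0.4798 - 0.02*-7.6769 = -0.3263
  y_2 = -3.4329 - 0.02*-34.3288 = -2.7463
f(-0.3263, -2.7463) = 8*(-0.3263)^2 + 5*(-2.7463)^2 = 38.5625


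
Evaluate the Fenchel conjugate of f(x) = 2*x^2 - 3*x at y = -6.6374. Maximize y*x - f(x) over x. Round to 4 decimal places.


f*(y) = sup_x {y*x - a*x^2 - b*x} = sup_x {(y-b)*x - a*x^2}
FOC: (y - b) - 2a*x = 0 => x* = (y - b)/(2a)
x* = (-6.6374 + 3)/(2*2) = -0.9094
f*(-6.6374) = (y-b)^2/(4a) = (-6.6374 + 3)^2/(4*2)
= 13.2307/8 = 1.6538


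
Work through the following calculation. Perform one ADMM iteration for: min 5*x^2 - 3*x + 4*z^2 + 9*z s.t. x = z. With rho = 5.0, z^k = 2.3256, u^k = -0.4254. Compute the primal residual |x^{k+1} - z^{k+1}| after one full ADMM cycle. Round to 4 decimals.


ADMM iteration with rho = 5.0, z^k = 2.3256, u^k = -0.4254
Step 1: x-update.
Minimize 5*x^2 - 3*x + (5.0/2)*(x - 2.3256 - 0.4254)^2
FOC: (2*5 + 5.0)*x = 3 + 5.0*(2.3256 + 0.4254)
x^{k+1} = 1.117
Step 2: z-update.
Minimize 4*z^2 + 9*z + (5.0/2)*(1.117 - z - 0.4254)^2
FOC: (2*4 + 5.0)*z = -9 + 5.0*(1.117 - 0.4254)
z^{k+1} = -0.4263
Step 3: u-update.
u^{k+1} = -0.4254 + 1.117 + 0.4263 = 1.1179
Step 4: Primal residual = |1.117 + 0.4263| = 1.5433


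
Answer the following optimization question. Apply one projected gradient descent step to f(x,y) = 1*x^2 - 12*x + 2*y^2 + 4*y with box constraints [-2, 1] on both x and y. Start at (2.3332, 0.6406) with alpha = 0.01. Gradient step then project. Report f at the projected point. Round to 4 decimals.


Step 1: Compute gradient at (2.3332, 0.6406).
grad_x = 2*1*2.3332 - 12 = -7.3336
grad_y = 2*2*0.6406 + 4 = 6.5624
Step 2: Gradient step.
x_raw = 2.3332 - 0.01*-7.3336 = 2.4065
y_raw = 0.6406 - 0.01*6.5624 = 0.575
Step 3: Project onto [-2, 1].
x_proj = clip(2.4065) = 1.0
y_proj = clip(0.575) = 0.575
Step 4: Evaluate f.
f(1.0, 0.575) = -8.0389


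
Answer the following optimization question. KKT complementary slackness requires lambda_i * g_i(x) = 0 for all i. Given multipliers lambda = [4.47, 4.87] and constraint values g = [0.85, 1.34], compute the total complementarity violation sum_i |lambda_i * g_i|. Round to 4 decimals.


KKT complementary slackness check:
lambda_1 * g_1 = 4.47 * 0.85 = 3.7995
lambda_2 * g_2 = 4.87 * 1.34 = 6.5258
Total violation = 3.7995 + 6.5258 = 10.3253


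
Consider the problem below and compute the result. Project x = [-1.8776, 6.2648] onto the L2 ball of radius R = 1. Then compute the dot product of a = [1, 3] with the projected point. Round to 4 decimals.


Step 1: Compute ||x|| (intermediates to 6 decimals).
||x|| = sqrt((-1.8776)^2 + 6.2648^2) = 6.540115
Step 2: Project.
Since ||x|| > R, scale = R/||x|| = 1/6.540115 = 0.152903, proj(x) = scale * x
proj(x) = [-0.287091, 0.957907]
Step 3: Dot product.
a^T * proj(x) = 1*(-0.287091) + 3*0.957907 = 2.5866


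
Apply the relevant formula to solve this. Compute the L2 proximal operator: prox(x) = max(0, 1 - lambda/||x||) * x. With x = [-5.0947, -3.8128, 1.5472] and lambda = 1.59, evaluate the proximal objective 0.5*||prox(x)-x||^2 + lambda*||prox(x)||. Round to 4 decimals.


Step 1: Compute ||x||.
||x|| = 6.5488
Step 2: Compute scaling factor.
scale = max(0, 1 - 1.59/6.5488) = 0.7572
Step 3: prox(x) = [-3.8578, -2.8871, 1.1716]
||prox(x)|| = 4.9588
Step 4: Proximal objective.
0.5*||prox-x||^2 = 1.2641
lambda*||prox|| = 7.8845
Total = 9.1486


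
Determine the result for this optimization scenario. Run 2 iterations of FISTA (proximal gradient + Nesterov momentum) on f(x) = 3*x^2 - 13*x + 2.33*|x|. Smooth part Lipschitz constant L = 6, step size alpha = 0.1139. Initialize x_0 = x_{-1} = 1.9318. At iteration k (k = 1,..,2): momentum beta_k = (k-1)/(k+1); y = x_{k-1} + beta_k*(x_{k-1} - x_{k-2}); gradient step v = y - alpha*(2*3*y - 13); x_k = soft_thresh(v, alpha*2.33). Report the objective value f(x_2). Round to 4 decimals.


FISTA on f(x) = 3*x^2 - 13*x + 2.33*|x|
L = 6, alpha = 0.1139
Iteration 1: beta = 0.0, y = 1.9318 + 0.0*(1.9318 - 1.9318) = 1.9318
  grad(y) = -1.4092, v = y - alpha*grad = 2.0923
  prox(v) = soft_thresh(2.0923, 0.2654) = 1.8269
Iteration 2: beta = 0.3333, y = 1.8269 + 0.3333*(1.8269 - 1.9318) = 1.792
  grad(y) = -2.2482, v = y - alpha*grad = 2.048
  prox(v) = soft_thresh(2.048, 0.2654) = 1.7826
f(x_2) = 3*1.7826^2 - 13*1.7826 + 2.33*|1.7826| = -9.4874


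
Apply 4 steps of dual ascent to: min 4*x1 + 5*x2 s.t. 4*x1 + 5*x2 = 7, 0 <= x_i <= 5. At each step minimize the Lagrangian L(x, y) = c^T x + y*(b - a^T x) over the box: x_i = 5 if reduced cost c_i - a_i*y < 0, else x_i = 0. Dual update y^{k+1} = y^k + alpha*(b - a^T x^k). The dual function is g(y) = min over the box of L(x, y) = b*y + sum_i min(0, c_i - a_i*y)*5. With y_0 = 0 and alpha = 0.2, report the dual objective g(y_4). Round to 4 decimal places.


Dual ascent for LP: min 4*x1 + 5*x2, 4*x1 + 5*x2 = 7, 0 <= x_i <= 5
Step 1: y^k = 0.0, reduced costs: (4.0, 5.0)
  x^k = (0.0, 0.0), subgradient = b - a^T x = 7.0
  y^{k+1} = 0.0 + 0.2*7.0 = 1.4
Step 2: y^k = 1.4, reduced costs: (-1.6, -2.0)
  x^k = (5.0, 5.0), subgradient = b - a^T x = -38.0
  y^{k+1} = 1.4 + 0.2*-38.0 = -6.2
Step 3: y^k = -6.2, reduced costs: (28.8, 36.0)
  x^k = (0.0, 0.0), subgradient = b - a^T x = 7.0
  y^{k+1} = -6.2 + 0.2*7.0 = -4.8
Step 4: y^k = -4.8, reduced costs: (23.2, 29.0)
  x^k = (0.0, 0.0), subgradient = b - a^T x = 7.0
  y^{k+1} = -4.8 + 0.2*7.0 = -3.4
Dual objective at y_4 = -3.4: reduced costs (17.6, 22.0), box minimizer x = (0.0, 0.0)
g(y_4) = b*y + (c1 - a1*y)*x1 + (c2 - a2*y)*x2 = 7*(-3.4) + 17.6*0.0 + 22.0*0.0 = -23.8 + 0.0 + 0.0 = -23.8


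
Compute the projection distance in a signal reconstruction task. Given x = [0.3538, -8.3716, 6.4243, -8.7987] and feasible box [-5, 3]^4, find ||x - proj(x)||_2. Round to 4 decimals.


Project each component onto [-5, 3].
clip(0.3538) = 0.3538, clip(-8.3716) = -5.0, clip(6.4243) = 3.0, clip(-8.7987) = -5.0
Projection = [0.3538, -5.0, 3.0, -5.0]
Squared diffs: [0.0, 11.3677, 11.7258, 14.4301]
Distance = sqrt(37.5236) = 6.1257


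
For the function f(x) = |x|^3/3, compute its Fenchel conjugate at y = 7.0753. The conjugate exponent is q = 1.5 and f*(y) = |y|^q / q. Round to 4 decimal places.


The conjugate exponent q satisfies 1/p + 1/q = 1.
p = 3, so q = 3/(3 - 1) = 1.5
|y|^q = 7.0753^1.5 = 18.8199
f*(7.0753) = 18.8199 / 1.5 = 12.5466


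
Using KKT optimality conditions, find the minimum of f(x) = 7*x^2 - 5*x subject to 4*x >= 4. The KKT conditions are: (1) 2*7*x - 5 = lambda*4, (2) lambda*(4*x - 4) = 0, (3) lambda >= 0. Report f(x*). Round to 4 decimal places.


Step 1: Try lambda = 0 (constraint inactive).
x_unc = 5/(2*7) = 0.3571
Check: 4*0.3571 = 1.4284 < 4 -- violated!
Step 2: Constraint must be active: 4*x = 4
x* = 4/4 = 1.0
lambda = (2*7*1.0 - 5)/4 = 2.25
Step 3: Compute optimal value.
f(x*) = 7*1.0^2 - 5*1.0 = 2.0


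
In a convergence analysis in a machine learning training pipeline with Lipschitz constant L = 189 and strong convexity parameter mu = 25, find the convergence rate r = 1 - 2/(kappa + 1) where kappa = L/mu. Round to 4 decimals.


Step 1: Compute the condition number.
kappa = L/mu = 189/25 = 7.56
Step 2: Compute the convergence rate.
r = 1 - 2/(kappa + 1) = 1 - 2*mu/(L + mu) = (L - mu)/(L + mu) = 164/214 = 0.7664


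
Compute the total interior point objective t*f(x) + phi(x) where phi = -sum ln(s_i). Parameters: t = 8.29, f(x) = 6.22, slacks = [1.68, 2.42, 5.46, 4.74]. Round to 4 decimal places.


Step 1: Compute log-barrier.
ln values: [0.5188, 0.8838, 1.6974, 1.556]
phi = -(0.5188 + 0.8838 + 1.6974 + 1.556) = -4.656
Step 2: Compute augmented objective.
t*f(x) = 8.29*6.22 = 51.5638
Total = 51.5638 - 4.656 = 46.9078


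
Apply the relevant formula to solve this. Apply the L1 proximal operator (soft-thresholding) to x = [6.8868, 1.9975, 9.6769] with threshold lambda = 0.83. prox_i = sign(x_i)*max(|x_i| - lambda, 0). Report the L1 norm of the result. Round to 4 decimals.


Soft-thresholding with lambda = 0.83:
prox(6.8868) = sign(6.8868)*max(|6.8868| - 0.83, 0) = 6.0568
prox(1.9975) = sign(1.9975)*max(|1.9975| - 0.83, 0) = 1.1675
prox(9.6769) = sign(9.6769)*max(|9.6769| - 0.83, 0) = 8.8469
prox(x) = [6.0568, 1.1675, 8.8469]
||prox(x)||_1 = 6.0568 + 1.1675 + 8.8469 = 16.0712


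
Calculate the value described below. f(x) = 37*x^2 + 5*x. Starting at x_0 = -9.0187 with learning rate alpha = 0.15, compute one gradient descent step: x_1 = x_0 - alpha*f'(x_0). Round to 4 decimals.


We compute the gradient at x_0 and apply the update.
f'(x) = 74*x + 5
f'(-9.0187) = 74*-9.0187 + 5 = -662.3838
x_1 = -9.0187 - 0.15*-662.3838 = 90.3389


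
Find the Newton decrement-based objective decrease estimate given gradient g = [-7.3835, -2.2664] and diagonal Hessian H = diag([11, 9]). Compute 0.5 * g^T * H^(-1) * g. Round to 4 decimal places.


Step 1: H is diagonal, so H^(-1) * g = [-0.6712, -0.2518].
Step 2: g^T H^(-1) g = sum_i g_i^2 / H_ii
  = (-7.3835)^2/11 + (-2.2664)^2/9
  = 4.956 + 0.5707 = 5.5267
Step 3: Objective decrease = 0.5 * g^T H^(-1) g = 2.7634


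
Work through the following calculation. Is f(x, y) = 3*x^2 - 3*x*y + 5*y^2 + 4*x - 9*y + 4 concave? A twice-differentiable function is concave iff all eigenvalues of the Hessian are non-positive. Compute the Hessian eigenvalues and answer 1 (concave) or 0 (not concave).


The Hessian of f(x,y) = 3*x^2 - 3*x*y + 5*y^2 + 4*x - 9*y + 4 is:
H = [[6, -3], [-3, 10]]
Trace = 6 + 10 = 16
Determinant = 6*10 - (-3)^2 = 51
Discriminant = (16)^2 - 4*51 = 52.0
Eigenvalues: lambda_1 = 4.3944, lambda_2 = 11.6056
The function is not concave.

0


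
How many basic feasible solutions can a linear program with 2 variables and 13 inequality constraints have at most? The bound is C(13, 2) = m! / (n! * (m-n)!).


Each vertex corresponds to some choice of n active constraints out of m, so the number of vertices is at most C(m, n) = m! / (n!(m-n)!).
m = 13, n = 2
Numerator: 13 * 12
Denominator: 2! = 2
C(13, 2) = 78


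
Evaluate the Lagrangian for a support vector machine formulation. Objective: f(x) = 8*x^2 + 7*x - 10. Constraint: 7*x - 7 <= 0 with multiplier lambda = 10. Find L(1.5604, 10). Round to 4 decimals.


Step 1: Evaluate f(x).
f(1.5604) = 8*1.5604^2 + 7*1.5604 - 10 = 20.4016
Step 2: Evaluate g(x).
g(1.5604) = 7*1.5604 - 7 = 3.9228
Step 3: Compute Lagrangian.
L = 20.4016 + 10*3.9228 = 59.6296


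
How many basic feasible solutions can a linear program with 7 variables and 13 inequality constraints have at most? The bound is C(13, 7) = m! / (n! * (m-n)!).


Each vertex corresponds to some choice of n active constraints out of m, so the number of vertices is at most C(m, n) = m! / (n!(m-n)!).
m = 13, n = 7
Numerator: 13 * 12 * 11 * 10 * 9 * 8 * 7
Denominator: 7! = 5040
C(13, 7) = 1716


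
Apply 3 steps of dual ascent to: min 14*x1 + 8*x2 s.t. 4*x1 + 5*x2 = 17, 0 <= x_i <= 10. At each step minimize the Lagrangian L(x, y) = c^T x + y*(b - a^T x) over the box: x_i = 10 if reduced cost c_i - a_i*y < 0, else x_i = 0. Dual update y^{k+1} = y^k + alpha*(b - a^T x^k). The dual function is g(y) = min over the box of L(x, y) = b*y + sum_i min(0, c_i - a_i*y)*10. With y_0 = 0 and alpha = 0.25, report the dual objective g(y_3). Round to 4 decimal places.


Dual ascent for LP: min 14*x1 + 8*x2, 4*x1 + 5*x2 = 17, 0 <= x_i <= 10
Step 1: y^k = 0.0, reduced costs: (14.0, 8.0)
  x^k = (0.0, 0.0), subgradient = b - a^T x = 17.0
  y^{k+1} = 0.0 + 0.25*17.0 = 4.25
Step 2: y^k = 4.25, reduced costs: (-3.0, -13.25)
  x^k = (10.0, 10.0), subgradient = b - a^T x = -73.0
  y^{k+1} = 4.25 + 0.25*-73.0 = -14.0
Step 3: y^k = -14.0, reduced costs: (70.0, 78.0)
  x^k = (0.0, 0.0), subgradient = b - a^T x = 17.0
  y^{k+1} = -14.0 + 0.25*17.0 = -9.75
Dual objective at y_3 = -9.75: reduced costs (53.0, 56.75), box minimizer x = (0.0, 0.0)
g(y_3) = b*y + (c1 - a1*y)*x1 + (c2 - a2*y)*x2 = 17*(-9.75) + 53.0*0.0 + 56.75*0.0 = -165.75 + 0.0 + 0.0 = -165.75


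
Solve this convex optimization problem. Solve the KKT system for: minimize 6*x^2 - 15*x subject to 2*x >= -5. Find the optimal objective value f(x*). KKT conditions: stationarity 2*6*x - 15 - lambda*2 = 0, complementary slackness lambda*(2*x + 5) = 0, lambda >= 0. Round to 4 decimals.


Step 1: Try lambda = 0 (constraint inactive).
Stationarity: 2*6*x - 15 = 0
x* = 15/(2*6) = 1.25
Check constraint: 2*1.25 = 2.5 >= -5 -- satisfied.
Step 2: Compute optimal value.
f(x*) = 6*1.25^2 - 15*1.25 = -9.375


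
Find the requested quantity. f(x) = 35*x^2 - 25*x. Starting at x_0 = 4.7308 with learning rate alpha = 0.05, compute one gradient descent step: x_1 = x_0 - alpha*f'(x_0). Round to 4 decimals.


We compute the gradient at x_0 and apply the update.
f'(x) = 70*x - 25
f'(4.7308) = 70*4.7308 - 25 = 306.156
x_1 = 4.7308 - 0.05*306.156 = -10.577


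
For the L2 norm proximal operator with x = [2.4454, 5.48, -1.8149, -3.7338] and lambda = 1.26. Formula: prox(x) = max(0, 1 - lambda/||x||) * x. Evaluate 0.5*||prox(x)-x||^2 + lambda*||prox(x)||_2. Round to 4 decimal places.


Step 1: Compute ||x||.
||x|| = 7.297
Step 2: Compute scaling factor.
scale = max(0, 1 - 1.26/7.297) = 0.8273
Step 3: prox(x) = [2.0231, 4.5337, -1.5015, -3.0891]
||prox(x)|| = 6.037
Step 4: Proximal objective.
0.5*||prox-x||^2 = 0.7938
lambda*||prox|| = 7.6066
Total = 8.4004


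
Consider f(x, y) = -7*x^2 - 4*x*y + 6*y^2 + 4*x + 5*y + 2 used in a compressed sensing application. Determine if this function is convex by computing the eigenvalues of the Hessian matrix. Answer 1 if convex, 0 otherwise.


The Hessian of f(x,y) = -7*x^2 - 4*x*y + 6*y^2 + 4*x + 5*y + 2 is:
H = [[-14, -4], [-4, 12]]
Trace = -14 + 12 = -2
Determinant = -14*12 - (-4)^2 = -184
Discriminant = (-2)^2 - 4*-184 = 740.0
Eigenvalues: lambda_1 = -14.6015, lambda_2 = 12.6015
The function is not convex.

0


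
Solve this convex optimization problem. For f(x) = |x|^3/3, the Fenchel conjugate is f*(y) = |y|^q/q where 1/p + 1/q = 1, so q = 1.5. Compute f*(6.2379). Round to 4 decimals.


The conjugate exponent q satisfies 1/p + 1/q = 1.
p = 3, so q = 3/(3 - 1) = 1.5
|y|^q = 6.2379^1.5 = 15.5796
f*(6.2379) = 15.5796 / 1.5 = 10.3864


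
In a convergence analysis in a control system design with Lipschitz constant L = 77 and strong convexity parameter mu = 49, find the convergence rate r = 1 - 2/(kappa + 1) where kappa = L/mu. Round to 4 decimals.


Step 1: Compute the condition number.
kappa = L/mu = 77/49 = 1.5714
Step 2: Compute the convergence rate.
r = 1 - 2/(kappa + 1) = 1 - 2*mu/(L + mu) = (L - mu)/(L + mu) = 28/126 = 0.2222


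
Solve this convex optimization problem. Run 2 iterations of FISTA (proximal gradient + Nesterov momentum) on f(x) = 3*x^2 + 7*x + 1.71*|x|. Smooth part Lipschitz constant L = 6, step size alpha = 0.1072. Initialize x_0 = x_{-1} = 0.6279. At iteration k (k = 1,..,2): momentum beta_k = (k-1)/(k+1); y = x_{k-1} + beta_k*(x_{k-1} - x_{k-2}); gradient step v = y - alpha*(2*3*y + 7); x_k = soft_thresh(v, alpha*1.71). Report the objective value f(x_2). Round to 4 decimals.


FISTA on f(x) = 3*x^2 + 7*x + 1.71*|x|
L = 6, alpha = 0.1072
Iteration 1: beta = 0.0, y = 0.6279 + 0.0*(0.6279 - 0.6279) = 0.6279
  grad(y) = 10.7674, v = y - alpha*grad = -0.5264
  prox(v) = soft_thresh(-0.5264, 0.1833) = -0.3431
Iteration 2: beta = 0.3333, y = -0.3431 + 0.3333*(-0.3431 - 0.6279) = -0.6667
  grad(y) = 2.9998, v = y - alpha*grad = -0.9883
  prox(v) = soft_thresh(-0.9883, 0.1833) = -0.805
f(x_2) = 3*(-0.805)^2 + 7*(-0.805) + 1.71*|-0.805| = -2.3144


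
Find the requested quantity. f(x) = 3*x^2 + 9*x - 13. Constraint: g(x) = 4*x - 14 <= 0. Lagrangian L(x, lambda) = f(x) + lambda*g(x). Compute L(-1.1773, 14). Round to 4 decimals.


Step 1: Evaluate f(x).
f(-1.1773) = 3*(-1.1773)^2 + 9*(-1.1773) - 13 = -19.4376
Step 2: Evaluate g(x).
g(-1.1773) = 4*-1.1773 - 14 = -18.7092
Step 3: Compute Lagrangian.
L = -19.4376 + 14*-18.7092 = -281.3664


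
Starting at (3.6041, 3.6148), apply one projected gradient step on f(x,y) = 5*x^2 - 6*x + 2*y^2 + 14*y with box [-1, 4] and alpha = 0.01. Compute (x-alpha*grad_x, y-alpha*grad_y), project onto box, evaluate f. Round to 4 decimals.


Step 1: Compute gradient at (3.6041, 3.6148).
grad_x = 2*5*3.6041 - 6 = 30.041
grad_y = 2*2*3.6148 + 14 = 28.4592
Step 2: Gradient step.
x_raw = 3.6041 - 0.01*30.041 = 3.3037
y_raw = 3.6148 - 0.01*28.4592 = 3.3302
Step 3: Project onto [-1, 4].
x_proj = clip(3.3037) = 3.3037
y_proj = clip(3.3302) = 3.3302
Step 4: Evaluate f.
f(3.3037, 3.3302) = 103.5532


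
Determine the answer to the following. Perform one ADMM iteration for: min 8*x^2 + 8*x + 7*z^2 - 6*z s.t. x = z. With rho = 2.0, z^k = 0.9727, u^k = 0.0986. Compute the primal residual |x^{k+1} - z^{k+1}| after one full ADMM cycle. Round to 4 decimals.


ADMM iteration with rho = 2.0, z^k = 0.9727, u^k = 0.0986
Step 1: x-update.
Minimize 8*x^2 + 8*x + (2.0/2)*(x - 0.9727 + 0.0986)^2
FOC: (2*8 + 2.0)*x = -8 + 2.0*(0.9727 - 0.0986)
x^{k+1} = -0.3473
Step 2: z-update.
Minimize 7*z^2 - 6*z + (2.0/2)*(-0.3473 - z + 0.0986)^2
FOC: (2*7 + 2.0)*z = 6 + 2.0*(-0.3473 + 0.0986)
z^{k+1} = 0.3439
Step 3: u-update.
u^{k+1} = 0.0986 - 0.3473 - 0.3439 = -0.5926
Step 4: Primal residual = |-0.3473 - 0.3439| = 0.6912


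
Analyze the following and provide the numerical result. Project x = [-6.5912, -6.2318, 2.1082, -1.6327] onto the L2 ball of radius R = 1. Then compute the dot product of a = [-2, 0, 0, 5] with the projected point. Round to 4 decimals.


Step 1: Compute ||x|| (intermediates to 6 decimals).
||x|| = sqrt((-6.5912)^2 + (-6.2318)^2 + 2.1082^2 + (-1.6327)^2) = 9.4546
Step 2: Project.
Since ||x|| > R, scale = R/||x|| = 1/9.4546 = 0.105769, proj(x) = scale * x
proj(x) = [-0.697145, -0.659131, 0.222982, -0.172689]
Step 3: Dot product.
a^T * proj(x) = -2*(-0.697145) + 0*(-0.659131) + 0*0.222982 + 5*(-0.172689) = 0.5308


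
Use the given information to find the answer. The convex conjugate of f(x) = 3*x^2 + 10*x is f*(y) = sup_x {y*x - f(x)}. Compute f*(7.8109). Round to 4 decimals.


f*(y) = sup_x {y*x - a*x^2 - b*x} = sup_x {(y-b)*x - a*x^2}
FOC: (y - b) - 2a*x = 0 => x* = (y - b)/(2a)
x* = (7.8109 - 10)/(2*3) = -0.3649
f*(7.8109) = (y-b)^2/(4a) = (7.8109 - 10)^2/(4*3)
= 4.7922/12 = 0.3993


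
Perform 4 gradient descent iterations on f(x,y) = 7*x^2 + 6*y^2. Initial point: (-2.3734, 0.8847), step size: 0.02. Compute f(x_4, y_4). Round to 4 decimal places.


Gradient descent on f(x,y) = 7*x^2 + 6*y^2.
Starting point: (-2.3734, 0.8847), alpha = 0.02
Step 1: grad_x = 2*7*-2.3734 = -33.2276, grad_y = 2*6*0.8847 = 10.6164
  x_1 = -2.3734 - 0.02*-33.2276 = -1.7088
  y_1 = 0.8847 - 0.02*10.6164 = 0.6724
Step 2: grad_x = 2*7*-1.7088 = -23.9239, grad_y = 2*6*0.6724 = 8.0685
  x_2 = -1.7088 - 0.02*-23.9239 = -1.2304
  y_2 = 0.6724 - 0.02*8.0685 = 0.511
Step 3: grad_x = 2*7*-1.2304 = -17.2252, grad_y = 2*6*0.511 = 6.132
  x_3 = -1.2304 - 0.02*-17.2252 = -0.8859
  y_3 = 0.511 - 0.02*6.132 = 0.3884
Step 4: grad_x = 2*7*-0.8859 = -12.4021, grad_y = 2*6*0.3884 = 4.6603
  x_4 = -0.8859 - 0.02*-12.4021 = -0.6378
  y_4 = 0.3884 - 0.02*4.6603 = 0.2952
f(-0.6378, 0.2952) = 7*(-0.6378)^2 + 6*0.2952^2 = 3.3704


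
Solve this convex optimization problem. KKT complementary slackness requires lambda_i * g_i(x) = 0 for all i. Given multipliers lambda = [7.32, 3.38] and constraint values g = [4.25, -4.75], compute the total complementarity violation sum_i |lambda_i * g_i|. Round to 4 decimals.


KKT complementary slackness check:
lambda_1 * g_1 = 7.32 * 4.25 = 31.11
lambda_2 * g_2 = 3.38 * -4.75 = -16.055
Total violation = 31.11 + 16.055 = 47.165


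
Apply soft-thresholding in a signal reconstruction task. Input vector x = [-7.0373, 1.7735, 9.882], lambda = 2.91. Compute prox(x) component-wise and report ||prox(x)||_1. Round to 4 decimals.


Soft-thresholding with lambda = 2.91:
prox(-7.0373) = sign(-7.0373)*max(|-7.0373| - 2.91, 0) = -4.1273
prox(1.7735) = sign(1.7735)*max(|1.7735| - 2.91, 0) = 0.0
prox(9.882) = sign(9.882)*max(|9.882| - 2.91, 0) = 6.972
prox(x) = [-4.1273, 0.0, 6.972]
||prox(x)||_1 = 4.1273 + 0.0 + 6.972 = 11.0993


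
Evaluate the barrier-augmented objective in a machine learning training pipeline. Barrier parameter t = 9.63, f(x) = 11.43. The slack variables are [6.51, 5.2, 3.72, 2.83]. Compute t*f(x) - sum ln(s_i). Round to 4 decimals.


Step 1: Compute log-barrier.
ln values: [1.8733, 1.6487, 1.3137, 1.0403]
phi = -(1.8733 + 1.6487 + 1.3137 + 1.0403) = -5.876
Step 2: Compute augmented objective.
t*f(x) = 9.63*11.43 = 110.0709
Total = 110.0709 - 5.876 = 104.1949


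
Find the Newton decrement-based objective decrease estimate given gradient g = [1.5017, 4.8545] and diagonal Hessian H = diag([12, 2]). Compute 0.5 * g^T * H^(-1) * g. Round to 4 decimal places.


Step 1: H is diagonal, so H^(-1) * g = [0.1251, 2.4273].
Step 2: g^T H^(-1) g = sum_i g_i^2 / H_ii
  = (1.5017)^2/12 + (4.8545)^2/2
  = 0.1879 + 11.7831 = 11.971
Step 3: Objective decrease = 0.5 * g^T H^(-1) g = 5.9855


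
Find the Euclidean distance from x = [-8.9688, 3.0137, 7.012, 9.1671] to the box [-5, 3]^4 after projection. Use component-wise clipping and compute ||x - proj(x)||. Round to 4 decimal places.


Project each component onto [-5, 3].
clip(-8.9688) = -5.0, clip(3.0137) = 3.0, clip(7.012) = 3.0, clip(9.1671) = 3.0
Projection = [-5.0, 3.0, 3.0, 3.0]
Squared diffs: [15.7514, 0.0002, 16.0961, 38.0331]
Distance = sqrt(69.8808) = 8.3595


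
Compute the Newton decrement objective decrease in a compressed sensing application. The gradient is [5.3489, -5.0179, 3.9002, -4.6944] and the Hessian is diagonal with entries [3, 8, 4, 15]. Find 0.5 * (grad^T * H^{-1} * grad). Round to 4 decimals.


Step 1: H is diagonal, so H^(-1) * g = [1.783, -0.6272, 0.9751, -0.313].
Step 2: g^T H^(-1) g = sum_i g_i^2 / H_ii
  = (5.3489)^2/3 + (-5.0179)^2/8 + (3.9002)^2/4 + (-4.6944)^2/15
  = 9.5369 + 3.1474 + 3.8029 + 1.4692 = 17.9564
Step 3: Objective decrease = 0.5 * g^T H^(-1) g = 8.9782


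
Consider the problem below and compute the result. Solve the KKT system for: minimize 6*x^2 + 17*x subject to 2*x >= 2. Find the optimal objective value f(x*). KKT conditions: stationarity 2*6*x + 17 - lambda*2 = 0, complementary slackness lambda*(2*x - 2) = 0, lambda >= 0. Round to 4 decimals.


Step 1: Try lambda = 0 (constraint inactive).
x_unc = -17/(2*6) = -1.4167
Check: 2*-1.4167 = -2.8334 < 2 -- violated!
Step 2: Constraint must be active: 2*x = 2
x* = 2/2 = 1.0
lambda = (2*6*1.0 + 17)/2 = 14.5
Step 3: Compute optimal value.
f(x*) = 6*1.0^2 + 17*1.0 = 23.0


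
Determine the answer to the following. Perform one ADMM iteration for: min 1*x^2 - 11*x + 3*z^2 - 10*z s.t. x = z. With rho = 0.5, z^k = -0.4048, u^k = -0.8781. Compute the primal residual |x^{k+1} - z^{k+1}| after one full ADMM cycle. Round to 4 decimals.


ADMM iteration with rho = 0.5, z^k = -0.4048, u^k = -0.8781
Step 1: x-update.
Minimize 1*x^2 - 11*x + (0.5/2)*(x + 0.4048 - 0.8781)^2
FOC: (2*1 + 0.5)*x = 11 + 0.5*(-0.4048 + 0.8781)
x^{k+1} = 4.4947
Step 2: z-update.
Minimize 3*z^2 - 10*z + (0.5/2)*(4.4947 - z - 0.8781)^2
FOC: (2*3 + 0.5)*z = 10 + 0.5*(4.4947 - 0.8781)
z^{k+1} = 1.8167
Step 3: u-update.
u^{k+1} = -0.8781 + 4.4947 - 1.8167 = 1.7999
Step 4: Primal residual = |4.4947 - 1.8167| = 2.678


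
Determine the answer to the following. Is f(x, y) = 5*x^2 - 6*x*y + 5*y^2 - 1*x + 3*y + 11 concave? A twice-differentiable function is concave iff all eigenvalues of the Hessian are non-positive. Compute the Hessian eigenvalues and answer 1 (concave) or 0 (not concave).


The Hessian of f(x,y) = 5*x^2 - 6*x*y + 5*y^2 - 1*x + 3*y + 11 is:
H = [[10, -6], [-6, 10]]
Trace = 10 + 10 = 20
Determinant = 10*10 - (-6)^2 = 64
Discriminant = (20)^2 - 4*64 = 144.0
Eigenvalues: lambda_1 = 4.0, lambda_2 = 16.0
The function is not concave.

0


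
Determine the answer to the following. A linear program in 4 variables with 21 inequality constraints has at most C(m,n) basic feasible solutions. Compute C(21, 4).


Each vertex corresponds to some choice of n active constraints out of m, so the number of vertices is at most C(m, n) = m! / (n!(m-n)!).
m = 21, n = 4
Numerator: 21 * 20 * 19 * 18
Denominator: 4! = 24
C(21, 4) = 5985


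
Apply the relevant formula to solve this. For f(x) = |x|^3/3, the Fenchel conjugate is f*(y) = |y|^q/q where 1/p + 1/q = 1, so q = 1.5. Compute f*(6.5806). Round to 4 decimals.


The conjugate exponent q satisfies 1/p + 1/q = 1.
p = 3, so q = 3/(3 - 1) = 1.5
|y|^q = 6.5806^1.5 = 16.881
f*(6.5806) = 16.881 / 1.5 = 11.254


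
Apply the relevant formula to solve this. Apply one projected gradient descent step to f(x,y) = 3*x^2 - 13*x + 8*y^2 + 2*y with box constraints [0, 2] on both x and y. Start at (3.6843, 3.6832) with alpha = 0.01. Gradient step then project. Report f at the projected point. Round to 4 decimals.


Step 1: Compute gradient at (3.6843, 3.6832).
grad_x = 2*3*3.6843 - 13 = 9.1058
grad_y = 2*8*3.6832 + 2 = 60.9312
Step 2: Gradient step.
x_raw = 3.6843 - 0.01*9.1058 = 3.5932
y_raw = 3.6832 - 0.01*60.9312 = 3.0739
Step 3: Project onto [0, 2].
x_proj = clip(3.5932) = 2.0
y_proj = clip(3.0739) = 2.0
Step 4: Evaluate f.
f(2.0, 2.0) = 22.0
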